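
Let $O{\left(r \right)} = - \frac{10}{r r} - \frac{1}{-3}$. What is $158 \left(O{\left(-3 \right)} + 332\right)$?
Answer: $\frac{470998}{9} \approx 52333.0$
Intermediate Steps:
$O{\left(r \right)} = \frac{1}{3} - \frac{10}{r^{2}}$ ($O{\left(r \right)} = - \frac{10}{r^{2}} - - \frac{1}{3} = - \frac{10}{r^{2}} + \frac{1}{3} = \frac{1}{3} - \frac{10}{r^{2}}$)
$158 \left(O{\left(-3 \right)} + 332\right) = 158 \left(\left(\frac{1}{3} - \frac{10}{9}\right) + 332\right) = 158 \left(- \frac{7}{9} + 332\right) = 158 \cdot \frac{2981}{9} = \frac{470998}{9}$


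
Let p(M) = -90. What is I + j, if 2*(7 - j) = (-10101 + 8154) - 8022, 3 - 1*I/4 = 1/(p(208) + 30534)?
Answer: 76163275/15222 ≈ 5003.5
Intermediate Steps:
I = 91331/7611 (I = 12 - 4/(-90 + 30534) = 12 - 4/30444 = 12 - 4*1/30444 = 12 - 1/7611 = 91331/7611 ≈ 12.000)
j = 9983/2 (j = 7 - ((-10101 + 8154) - 8022)/2 = 7 - (-1947 - 8022)/2 = 7 - ½*(-9969) = 7 + 9969/2 = 9983/2 ≈ 4991.5)
I + j = 91331/7611 + 9983/2 = 76163275/15222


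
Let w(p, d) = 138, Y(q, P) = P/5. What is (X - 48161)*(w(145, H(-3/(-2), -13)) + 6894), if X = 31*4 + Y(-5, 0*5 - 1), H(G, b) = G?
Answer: -1688987952/5 ≈ -3.3780e+8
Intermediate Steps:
Y(q, P) = P/5 (Y(q, P) = P*(1/5) = P/5)
X = 619/5 (X = 31*4 + (0*5 - 1)/5 = 124 + (0 - 1)/5 = 124 + (1/5)*(-1) = 124 - 1/5 = 619/5 ≈ 123.80)
(X - 48161)*(w(145, H(-3/(-2), -13)) + 6894) = (619/5 - 48161)*(138 + 6894) = -240186/5*7032 = -1688987952/5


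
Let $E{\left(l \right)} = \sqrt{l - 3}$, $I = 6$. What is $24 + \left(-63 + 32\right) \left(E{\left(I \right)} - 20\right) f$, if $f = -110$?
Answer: $-68176 + 3410 \sqrt{3} \approx -62270.0$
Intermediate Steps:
$E{\left(l \right)} = \sqrt{-3 + l}$
$24 + \left(-63 + 32\right) \left(E{\left(I \right)} - 20\right) f = 24 + \left(-63 + 32\right) \left(\sqrt{-3 + 6} - 20\right) \left(-110\right) = 24 + - 31 \left(\sqrt{3} - 20\right) \left(-110\right) = 24 + - 31 \left(-20 + \sqrt{3}\right) \left(-110\right) = 24 + \left(620 - 31 \sqrt{3}\right) \left(-110\right) = 24 - \left(68200 - 3410 \sqrt{3}\right) = -68176 + 3410 \sqrt{3}$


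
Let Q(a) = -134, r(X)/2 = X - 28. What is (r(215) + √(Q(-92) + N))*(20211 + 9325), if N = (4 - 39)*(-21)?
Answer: 11046464 + 29536*√601 ≈ 1.1771e+7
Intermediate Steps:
r(X) = -56 + 2*X (r(X) = 2*(X - 28) = 2*(-28 + X) = -56 + 2*X)
N = 735 (N = -35*(-21) = 735)
(r(215) + √(Q(-92) + N))*(20211 + 9325) = ((-56 + 2*215) + √(-134 + 735))*(20211 + 9325) = ((-56 + 430) + √601)*29536 = (374 + √601)*29536 = 11046464 + 29536*√601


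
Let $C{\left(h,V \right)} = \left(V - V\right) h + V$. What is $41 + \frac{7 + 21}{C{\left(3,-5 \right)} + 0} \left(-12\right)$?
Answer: $\frac{541}{5} \approx 108.2$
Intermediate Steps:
$C{\left(h,V \right)} = V$ ($C{\left(h,V \right)} = 0 h + V = 0 + V = V$)
$41 + \frac{7 + 21}{C{\left(3,-5 \right)} + 0} \left(-12\right) = 41 + \frac{7 + 21}{-5 + 0} \left(-12\right) = 41 + \frac{28}{-5} \left(-12\right) = 41 + 28 \left(- \frac{1}{5}\right) \left(-12\right) = 41 - - \frac{336}{5} = 41 + \frac{336}{5} = \frac{541}{5}$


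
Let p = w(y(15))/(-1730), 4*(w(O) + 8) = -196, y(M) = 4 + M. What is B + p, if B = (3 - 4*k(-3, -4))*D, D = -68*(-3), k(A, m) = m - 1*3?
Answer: 10940577/1730 ≈ 6324.0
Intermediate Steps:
w(O) = -57 (w(O) = -8 + (1/4)*(-196) = -8 - 49 = -57)
k(A, m) = -3 + m (k(A, m) = m - 3 = -3 + m)
D = 204
p = 57/1730 (p = -57/(-1730) = -57*(-1/1730) = 57/1730 ≈ 0.032948)
B = 6324 (B = (3 - 4*(-3 - 4))*204 = (3 - 4*(-7))*204 = (3 + 28)*204 = 31*204 = 6324)
B + p = 6324 + 57/1730 = 10940577/1730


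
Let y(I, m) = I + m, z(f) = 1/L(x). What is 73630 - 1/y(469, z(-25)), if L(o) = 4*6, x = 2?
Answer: 828852886/11257 ≈ 73630.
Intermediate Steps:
L(o) = 24
z(f) = 1/24
73630 - 1/y(469, z(-25)) = 73630 - 1/(469 + 1/24) = 73630 - 1/11257/24 = 73630 - 1*24/11257 = 73630 - 24/11257 = 828852886/11257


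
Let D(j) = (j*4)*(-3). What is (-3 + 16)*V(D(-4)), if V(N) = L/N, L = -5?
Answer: -65/48 ≈ -1.3542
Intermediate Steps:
D(j) = -12*j (D(j) = (4*j)*(-3) = -12*j)
V(N) = -5/N
(-3 + 16)*V(D(-4)) = (-3 + 16)*(-5/((-12*(-4)))) = 13*(-5/48) = -65/48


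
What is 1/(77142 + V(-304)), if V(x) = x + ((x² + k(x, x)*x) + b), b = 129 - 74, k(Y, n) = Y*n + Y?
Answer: -1/27832739 ≈ -3.5929e-8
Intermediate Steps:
k(Y, n) = Y + Y*n
b = 55
V(x) = 55 + x + x² + x²*(1 + x) (V(x) = x + ((x² + (x*(1 + x))*x) + 55) = x + ((x² + x²*(1 + x)) + 55) = x + (55 + x² + x²*(1 + x)) = 55 + x + x² + x²*(1 + x))
1/(77142 + V(-304)) = 1/(77142 + (55 - 304 + (-304)³ + 2*(-304)²)) = 1/(77142 + (55 - 304 - 28094464 + 2*92416)) = 1/(77142 + (55 - 304 - 28094464 + 184832)) = 1/(77142 - 27909881) = 1/(-27832739) = -1/27832739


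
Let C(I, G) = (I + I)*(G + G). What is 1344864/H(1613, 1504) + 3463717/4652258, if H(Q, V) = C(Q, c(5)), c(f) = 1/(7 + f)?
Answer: 18775549884257/7504092154 ≈ 2502.0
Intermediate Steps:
C(I, G) = 4*G*I (C(I, G) = (2*I)*(2*G) = 4*G*I)
H(Q, V) = Q/3 (H(Q, V) = 4*Q/(7 + 5) = 4*Q/12 = 4*(1/12)*Q = Q/3)
1344864/H(1613, 1504) + 3463717/4652258 = 1344864/(((1/3)*1613)) + 3463717/4652258 = 1344864/(1613/3) + 3463717*(1/4652258) = 1344864*(3/1613) + 3463717/4652258 = 4034592/1613 + 3463717/4652258 = 18775549884257/7504092154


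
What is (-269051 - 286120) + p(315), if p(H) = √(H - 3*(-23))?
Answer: -555171 + 8*√6 ≈ -5.5515e+5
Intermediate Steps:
p(H) = √(69 + H) (p(H) = √(H + 69) = √(69 + H))
(-269051 - 286120) + p(315) = (-269051 - 286120) + √(69 + 315) = -555171 + √384 = -555171 + 8*√6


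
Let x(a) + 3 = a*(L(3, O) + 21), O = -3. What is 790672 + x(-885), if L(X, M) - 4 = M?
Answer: 771199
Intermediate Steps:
L(X, M) = 4 + M
x(a) = -3 + 22*a (x(a) = -3 + a*((4 - 3) + 21) = -3 + a*(1 + 21) = -3 + a*22 = -3 + 22*a)
790672 + x(-885) = 790672 + (-3 + 22*(-885)) = 790672 + (-3 - 19470) = 790672 - 19473 = 771199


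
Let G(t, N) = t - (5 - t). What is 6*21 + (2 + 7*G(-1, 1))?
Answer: 79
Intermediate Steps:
G(t, N) = -5 + 2*t (G(t, N) = t + (-5 + t) = -5 + 2*t)
6*21 + (2 + 7*G(-1, 1)) = 6*21 + (2 + 7*(-5 + 2*(-1))) = 126 + (2 + 7*(-5 - 2)) = 126 + (2 + 7*(-7)) = 126 + (2 - 49) = 126 - 47 = 79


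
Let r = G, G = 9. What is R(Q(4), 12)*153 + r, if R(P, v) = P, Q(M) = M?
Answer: 621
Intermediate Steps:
r = 9
R(Q(4), 12)*153 + r = 4*153 + 9 = 612 + 9 = 621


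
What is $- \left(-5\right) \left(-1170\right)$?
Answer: $-5850$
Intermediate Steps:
$- \left(-5\right) \left(-1170\right) = \left(-1\right) 5850 = -5850$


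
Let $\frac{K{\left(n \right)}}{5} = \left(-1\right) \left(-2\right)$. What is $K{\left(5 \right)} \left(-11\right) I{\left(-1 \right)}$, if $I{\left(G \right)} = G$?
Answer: $110$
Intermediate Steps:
$K{\left(n \right)} = 10$ ($K{\left(n \right)} = 5 \left(\left(-1\right) \left(-2\right)\right) = 5 \cdot 2 = 10$)
$K{\left(5 \right)} \left(-11\right) I{\left(-1 \right)} = 10 \left(-11\right) \left(-1\right) = \left(-110\right) \left(-1\right) = 110$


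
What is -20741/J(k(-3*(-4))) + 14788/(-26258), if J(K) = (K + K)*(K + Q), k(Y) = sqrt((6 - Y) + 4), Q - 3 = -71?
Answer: (-2011168*I + 272279013*sqrt(2))/(52516*(sqrt(2) + 68*I)) ≈ 1.6786 - 107.79*I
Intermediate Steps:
Q = -68 (Q = 3 - 71 = -68)
k(Y) = sqrt(10 - Y)
J(K) = 2*K*(-68 + K) (J(K) = (K + K)*(K - 68) = (2*K)*(-68 + K) = 2*K*(-68 + K))
-20741/J(k(-3*(-4))) + 14788/(-26258) = -20741*1/(2*(-68 + sqrt(10 - (-3)*(-4)))*sqrt(10 - (-3)*(-4))) + 14788/(-26258) = -20741*1/(2*(-68 + sqrt(10 - 1*12))*sqrt(10 - 1*12)) + 14788*(-1/26258) = -20741*1/(2*(-68 + sqrt(10 - 12))*sqrt(10 - 12)) - 7394/13129 = -20741*(-I*sqrt(2)/(4*(-68 + sqrt(-2)))) - 7394/13129 = -20741*(-I*sqrt(2)/(4*(-68 + I*sqrt(2)))) - 7394/13129 = -(-20741)*I*sqrt(2)/(4*(-68 + I*sqrt(2))) - 7394/13129 = 20741*I*sqrt(2)/(4*(-68 + I*sqrt(2))) - 7394/13129 = -7394/13129 + 20741*I*sqrt(2)/(4*(-68 + I*sqrt(2)))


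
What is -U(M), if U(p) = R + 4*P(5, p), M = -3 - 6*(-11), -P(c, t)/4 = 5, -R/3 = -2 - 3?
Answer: 65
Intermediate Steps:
R = 15 (R = -3*(-2 - 3) = -3*(-5) = 15)
P(c, t) = -20 (P(c, t) = -4*5 = -20)
M = 63 (M = -3 + 66 = 63)
U(p) = -65 (U(p) = 15 + 4*(-20) = 15 - 80 = -65)
-U(M) = -1*(-65) = 65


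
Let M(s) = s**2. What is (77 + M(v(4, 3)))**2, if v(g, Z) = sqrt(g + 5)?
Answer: 7396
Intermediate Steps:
v(g, Z) = sqrt(5 + g)
(77 + M(v(4, 3)))**2 = (77 + (sqrt(5 + 4))**2)**2 = (77 + (sqrt(9))**2)**2 = (77 + 3**2)**2 = (77 + 9)**2 = 86**2 = 7396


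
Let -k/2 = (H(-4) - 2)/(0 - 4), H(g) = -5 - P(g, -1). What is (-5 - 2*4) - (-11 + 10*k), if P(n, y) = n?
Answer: 13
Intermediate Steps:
H(g) = -5 - g
k = -3/2 (k = -2*((-5 - 1*(-4)) - 2)/(0 - 4) = -2*((-5 + 4) - 2)/(-4) = -2*(-1 - 2)*(-1)/4 = -(-6)*(-1)/4 = -2*¾ = -3/2 ≈ -1.5000)
(-5 - 2*4) - (-11 + 10*k) = (-5 - 2*4) - (-11 + 10*(-3/2)) = (-5 - 8) - (-11 - 15) = -13 - 1*(-26) = -13 + 26 = 13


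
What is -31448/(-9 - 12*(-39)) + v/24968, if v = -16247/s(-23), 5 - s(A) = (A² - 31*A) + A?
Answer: -953217650723/13912818768 ≈ -68.514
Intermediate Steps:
s(A) = 5 - A² + 30*A (s(A) = 5 - ((A² - 31*A) + A) = 5 - (A² - 30*A) = 5 + (-A² + 30*A) = 5 - A² + 30*A)
v = 16247/1214 (v = -16247/(5 - 1*(-23)² + 30*(-23)) = -16247/(5 - 1*529 - 690) = -16247/(5 - 529 - 690) = -16247/(-1214) = -16247*(-1/1214) = 16247/1214 ≈ 13.383)
-31448/(-9 - 12*(-39)) + v/24968 = -31448/(-9 - 12*(-39)) + (16247/1214)/24968 = -31448/(-9 + 468) + (16247/1214)*(1/24968) = -31448/459 + 16247/30311152 = -953217650723/13912818768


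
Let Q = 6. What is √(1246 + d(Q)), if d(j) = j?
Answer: 2*√313 ≈ 35.384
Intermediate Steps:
√(1246 + d(Q)) = √(1246 + 6) = √1252 = 2*√313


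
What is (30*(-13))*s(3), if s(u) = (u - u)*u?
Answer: 0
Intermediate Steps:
s(u) = 0 (s(u) = 0*u = 0)
(30*(-13))*s(3) = (30*(-13))*0 = -390*0 = 0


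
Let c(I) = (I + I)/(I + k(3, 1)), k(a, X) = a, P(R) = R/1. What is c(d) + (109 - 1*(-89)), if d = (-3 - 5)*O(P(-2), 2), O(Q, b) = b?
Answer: 2606/13 ≈ 200.46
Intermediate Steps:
P(R) = R (P(R) = R*1 = R)
d = -16 (d = (-3 - 5)*2 = -8*2 = -16)
c(I) = 2*I/(3 + I) (c(I) = (I + I)/(I + 3) = (2*I)/(3 + I) = 2*I/(3 + I))
c(d) + (109 - 1*(-89)) = 2*(-16)/(3 - 16) + (109 - 1*(-89)) = 2*(-16)/(-13) + (109 + 89) = 2*(-16)*(-1/13) + 198 = 32/13 + 198 = 2606/13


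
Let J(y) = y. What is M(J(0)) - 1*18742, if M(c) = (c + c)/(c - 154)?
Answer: -18742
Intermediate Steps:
M(c) = 2*c/(-154 + c) (M(c) = (2*c)/(-154 + c) = 2*c/(-154 + c))
M(J(0)) - 1*18742 = 2*0/(-154 + 0) - 1*18742 = 2*0/(-154) - 18742 = 2*0*(-1/154) - 18742 = 0 - 18742 = -18742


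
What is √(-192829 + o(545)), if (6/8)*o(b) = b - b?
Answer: 13*I*√1141 ≈ 439.12*I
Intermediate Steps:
o(b) = 0 (o(b) = 4*(b - b)/3 = (4/3)*0 = 0)
√(-192829 + o(545)) = √(-192829 + 0) = √(-192829) = 13*I*√1141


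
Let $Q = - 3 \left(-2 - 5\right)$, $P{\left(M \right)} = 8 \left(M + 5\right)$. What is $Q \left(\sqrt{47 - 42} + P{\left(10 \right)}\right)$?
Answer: $2520 + 21 \sqrt{5} \approx 2567.0$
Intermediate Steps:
$P{\left(M \right)} = 40 + 8 M$ ($P{\left(M \right)} = 8 \left(5 + M\right) = 40 + 8 M$)
$Q = 21$ ($Q = \left(-3\right) \left(-7\right) = 21$)
$Q \left(\sqrt{47 - 42} + P{\left(10 \right)}\right) = 21 \left(\sqrt{47 - 42} + \left(40 + 8 \cdot 10\right)\right) = 21 \left(\sqrt{5} + \left(40 + 80\right)\right) = 21 \left(\sqrt{5} + 120\right) = 21 \left(120 + \sqrt{5}\right) = 2520 + 21 \sqrt{5}$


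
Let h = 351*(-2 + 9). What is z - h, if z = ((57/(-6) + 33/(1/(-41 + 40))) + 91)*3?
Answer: -4623/2 ≈ -2311.5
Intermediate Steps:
z = 291/2 (z = ((57*(-⅙) + 33/(1/(-1))) + 91)*3 = ((-19/2 + 33/(-1)) + 91)*3 = ((-19/2 + 33*(-1)) + 91)*3 = ((-19/2 - 33) + 91)*3 = (-85/2 + 91)*3 = (97/2)*3 = 291/2 ≈ 145.50)
h = 2457 (h = 351*7 = 2457)
z - h = 291/2 - 1*2457 = 291/2 - 2457 = -4623/2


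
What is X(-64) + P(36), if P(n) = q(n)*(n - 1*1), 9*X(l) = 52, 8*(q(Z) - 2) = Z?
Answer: 4199/18 ≈ 233.28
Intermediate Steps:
q(Z) = 2 + Z/8
X(l) = 52/9 (X(l) = (⅑)*52 = 52/9)
P(n) = (-1 + n)*(2 + n/8) (P(n) = (2 + n/8)*(n - 1*1) = (2 + n/8)*(n - 1) = (2 + n/8)*(-1 + n) = (-1 + n)*(2 + n/8))
X(-64) + P(36) = 52/9 + (-1 + 36)*(16 + 36)/8 = 52/9 + (⅛)*35*52 = 52/9 + 455/2 = 4199/18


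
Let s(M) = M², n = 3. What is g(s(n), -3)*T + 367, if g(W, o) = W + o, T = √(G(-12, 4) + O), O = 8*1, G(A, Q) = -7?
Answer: 373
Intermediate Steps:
O = 8
T = 1 (T = √(-7 + 8) = √1 = 1)
g(s(n), -3)*T + 367 = (3² - 3)*1 + 367 = (9 - 3)*1 + 367 = 6*1 + 367 = 6 + 367 = 373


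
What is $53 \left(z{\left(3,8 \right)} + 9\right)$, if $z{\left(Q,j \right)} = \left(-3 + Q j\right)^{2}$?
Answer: $23850$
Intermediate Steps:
$53 \left(z{\left(3,8 \right)} + 9\right) = 53 \left(\left(-3 + 3 \cdot 8\right)^{2} + 9\right) = 53 \left(\left(-3 + 24\right)^{2} + 9\right) = 53 \left(21^{2} + 9\right) = 53 \left(441 + 9\right) = 53 \cdot 450 = 23850$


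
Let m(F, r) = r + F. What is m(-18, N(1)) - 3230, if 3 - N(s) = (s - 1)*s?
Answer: -3245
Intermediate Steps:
N(s) = 3 - s*(-1 + s) (N(s) = 3 - (s - 1)*s = 3 - (-1 + s)*s = 3 - s*(-1 + s))
m(F, r) = F + r
m(-18, N(1)) - 3230 = (-18 + (3 + 1 - 1*1²)) - 3230 = (-18 + (3 + 1 - 1*1)) - 3230 = (-18 + (3 + 1 - 1)) - 3230 = (-18 + 3) - 3230 = -15 - 3230 = -3245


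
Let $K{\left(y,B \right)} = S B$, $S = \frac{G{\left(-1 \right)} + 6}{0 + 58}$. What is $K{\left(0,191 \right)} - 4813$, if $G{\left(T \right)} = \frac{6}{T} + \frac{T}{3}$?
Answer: $- \frac{837653}{174} \approx -4814.1$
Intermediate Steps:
$G{\left(T \right)} = \frac{6}{T} + \frac{T}{3}$ ($G{\left(T \right)} = \frac{6}{T} + T \frac{1}{3} = \frac{6}{T} + \frac{T}{3}$)
$S = - \frac{1}{174}$ ($S = \frac{\left(\frac{6}{-1} + \frac{1}{3} \left(-1\right)\right) + 6}{0 + 58} = \frac{\left(6 \left(-1\right) - \frac{1}{3}\right) + 6}{58} = \left(\left(-6 - \frac{1}{3}\right) + 6\right) \frac{1}{58} = \left(- \frac{19}{3} + 6\right) \frac{1}{58} = \left(- \frac{1}{3}\right) \frac{1}{58} = - \frac{1}{174} \approx -0.0057471$)
$K{\left(y,B \right)} = - \frac{B}{174}$
$K{\left(0,191 \right)} - 4813 = \left(- \frac{1}{174}\right) 191 - 4813 = - \frac{191}{174} - 4813 = - \frac{837653}{174}$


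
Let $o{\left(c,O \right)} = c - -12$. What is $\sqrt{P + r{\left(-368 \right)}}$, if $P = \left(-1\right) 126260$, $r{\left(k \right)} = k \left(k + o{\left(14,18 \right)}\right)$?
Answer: $2 i \sqrt{101} \approx 20.1 i$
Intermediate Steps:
$o{\left(c,O \right)} = 12 + c$ ($o{\left(c,O \right)} = c + 12 = 12 + c$)
$r{\left(k \right)} = k \left(26 + k\right)$ ($r{\left(k \right)} = k \left(k + \left(12 + 14\right)\right) = k \left(k + 26\right) = k \left(26 + k\right)$)
$P = -126260$
$\sqrt{P + r{\left(-368 \right)}} = \sqrt{-126260 - 368 \left(26 - 368\right)} = \sqrt{-126260 - -125856} = \sqrt{-126260 + 125856} = \sqrt{-404} = 2 i \sqrt{101}$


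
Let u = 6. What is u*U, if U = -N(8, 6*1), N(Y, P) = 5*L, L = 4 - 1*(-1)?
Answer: -150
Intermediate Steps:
L = 5 (L = 4 + 1 = 5)
N(Y, P) = 25 (N(Y, P) = 5*5 = 25)
U = -25 (U = -1*25 = -25)
u*U = 6*(-25) = -150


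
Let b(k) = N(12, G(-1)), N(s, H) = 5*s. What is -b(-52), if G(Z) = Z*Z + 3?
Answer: -60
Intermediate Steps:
G(Z) = 3 + Z² (G(Z) = Z² + 3 = 3 + Z²)
b(k) = 60 (b(k) = 5*12 = 60)
-b(-52) = -1*60 = -60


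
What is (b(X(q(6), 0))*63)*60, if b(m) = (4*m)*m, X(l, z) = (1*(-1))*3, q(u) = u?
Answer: 136080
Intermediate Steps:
X(l, z) = -3 (X(l, z) = -1*3 = -3)
b(m) = 4*m**2
(b(X(q(6), 0))*63)*60 = ((4*(-3)**2)*63)*60 = ((4*9)*63)*60 = (36*63)*60 = 2268*60 = 136080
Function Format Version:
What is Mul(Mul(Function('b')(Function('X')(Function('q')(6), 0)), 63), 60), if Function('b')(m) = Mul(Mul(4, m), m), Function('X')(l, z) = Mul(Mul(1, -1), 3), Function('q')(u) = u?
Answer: 136080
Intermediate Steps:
Function('X')(l, z) = -3 (Function('X')(l, z) = Mul(-1, 3) = -3)
Function('b')(m) = Mul(4, Pow(m, 2))
Mul(Mul(Function('b')(Function('X')(Function('q')(6), 0)), 63), 60) = Mul(Mul(Mul(4, Pow(-3, 2)), 63), 60) = Mul(Mul(Mul(4, 9), 63), 60) = Mul(Mul(36, 63), 60) = Mul(2268, 60) = 136080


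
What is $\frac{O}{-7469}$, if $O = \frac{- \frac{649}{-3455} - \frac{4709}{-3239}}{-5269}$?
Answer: $\frac{18371706}{440402380439945} \approx 4.1716 \cdot 10^{-8}$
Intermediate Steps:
$O = - \frac{18371706}{58964035405}$ ($O = \left(\left(-649\right) \left(- \frac{1}{3455}\right) - - \frac{4709}{3239}\right) \left(- \frac{1}{5269}\right) = \left(\frac{649}{3455} + \frac{4709}{3239}\right) \left(- \frac{1}{5269}\right) = \frac{18371706}{11190745} \left(- \frac{1}{5269}\right) = - \frac{18371706}{58964035405} \approx -0.00031157$)
$\frac{O}{-7469} = - \frac{18371706}{58964035405 \left(-7469\right)} = \left(- \frac{18371706}{58964035405}\right) \left(- \frac{1}{7469}\right) = \frac{18371706}{440402380439945}$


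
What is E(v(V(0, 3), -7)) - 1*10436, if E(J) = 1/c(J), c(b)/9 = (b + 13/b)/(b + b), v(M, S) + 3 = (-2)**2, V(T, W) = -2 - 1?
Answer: -657467/63 ≈ -10436.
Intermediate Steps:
V(T, W) = -3
v(M, S) = 1 (v(M, S) = -3 + (-2)**2 = -3 + 4 = 1)
c(b) = 9*(b + 13/b)/(2*b) (c(b) = 9*((b + 13/b)/(b + b)) = 9*((b + 13/b)/((2*b))) = 9*((b + 13/b)*(1/(2*b))) = 9*((b + 13/b)/(2*b)) = 9*(b + 13/b)/(2*b))
E(J) = 1/(9/2 + 117/(2*J**2))
E(v(V(0, 3), -7)) - 1*10436 = (2/9)*1**2/(13 + 1**2) - 1*10436 = (2/9)*1/(13 + 1) - 10436 = (2/9)*1/14 - 10436 = (2/9)*1*(1/14) - 10436 = 1/63 - 10436 = -657467/63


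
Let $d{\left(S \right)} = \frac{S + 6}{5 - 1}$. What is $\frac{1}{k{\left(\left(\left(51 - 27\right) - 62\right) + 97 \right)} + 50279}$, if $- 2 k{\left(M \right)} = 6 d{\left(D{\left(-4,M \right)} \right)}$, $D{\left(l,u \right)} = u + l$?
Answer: $\frac{4}{200933} \approx 1.9907 \cdot 10^{-5}$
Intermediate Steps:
$D{\left(l,u \right)} = l + u$
$d{\left(S \right)} = \frac{3}{2} + \frac{S}{4}$ ($d{\left(S \right)} = \frac{6 + S}{4} = \left(6 + S\right) \frac{1}{4} = \frac{3}{2} + \frac{S}{4}$)
$k{\left(M \right)} = - \frac{3}{2} - \frac{3 M}{4}$ ($k{\left(M \right)} = - \frac{6 \left(\frac{3}{2} + \frac{-4 + M}{4}\right)}{2} = - \frac{6 \left(\frac{3}{2} + \left(-1 + \frac{M}{4}\right)\right)}{2} = - \frac{6 \left(\frac{1}{2} + \frac{M}{4}\right)}{2} = - \frac{3 + \frac{3 M}{2}}{2} = - \frac{3}{2} - \frac{3 M}{4}$)
$\frac{1}{k{\left(\left(\left(51 - 27\right) - 62\right) + 97 \right)} + 50279} = \frac{1}{\left(- \frac{3}{2} - \frac{3 \left(\left(\left(51 - 27\right) - 62\right) + 97\right)}{4}\right) + 50279} = \frac{1}{\left(- \frac{3}{2} - \frac{3 \left(\left(24 - 62\right) + 97\right)}{4}\right) + 50279} = \frac{1}{\left(- \frac{3}{2} - \frac{3 \left(-38 + 97\right)}{4}\right) + 50279} = \frac{1}{\left(- \frac{3}{2} - \frac{177}{4}\right) + 50279} = \frac{1}{- \frac{183}{4} + 50279} = \frac{1}{\frac{200933}{4}} = \frac{4}{200933}$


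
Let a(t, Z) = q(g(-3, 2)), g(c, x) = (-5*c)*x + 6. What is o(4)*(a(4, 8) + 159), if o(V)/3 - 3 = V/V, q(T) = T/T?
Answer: 1920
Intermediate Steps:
g(c, x) = 6 - 5*c*x (g(c, x) = -5*c*x + 6 = 6 - 5*c*x)
q(T) = 1
a(t, Z) = 1
o(V) = 12 (o(V) = 9 + 3*(V/V) = 9 + 3*1 = 9 + 3 = 12)
o(4)*(a(4, 8) + 159) = 12*(1 + 159) = 12*160 = 1920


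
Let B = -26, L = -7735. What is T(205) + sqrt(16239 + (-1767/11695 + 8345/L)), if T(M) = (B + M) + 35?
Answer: 214 + sqrt(5315051372040115615)/18092165 ≈ 341.43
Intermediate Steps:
T(M) = 9 + M (T(M) = (-26 + M) + 35 = 9 + M)
T(205) + sqrt(16239 + (-1767/11695 + 8345/L)) = (9 + 205) + sqrt(16239 + (-1767/11695 + 8345/(-7735))) = 214 + sqrt(16239 + (-1767*1/11695 + 8345*(-1/7735))) = 214 + sqrt(16239 + (-1767/11695 - 1669/1547)) = 214 + sqrt(16239 - 22252504/18092165) = 214 + sqrt(293776414931/18092165) = 214 + sqrt(5315051372040115615)/18092165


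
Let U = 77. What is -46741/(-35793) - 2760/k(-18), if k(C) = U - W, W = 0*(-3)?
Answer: -95189623/2756061 ≈ -34.538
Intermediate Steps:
W = 0
k(C) = 77 (k(C) = 77 - 1*0 = 77 + 0 = 77)
-46741/(-35793) - 2760/k(-18) = -46741/(-35793) - 2760/77 = -46741*(-1/35793) - 2760*1/77 = 46741/35793 - 2760/77 = -95189623/2756061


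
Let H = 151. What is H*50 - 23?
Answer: 7527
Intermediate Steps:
H*50 - 23 = 151*50 - 23 = 7550 - 23 = 7527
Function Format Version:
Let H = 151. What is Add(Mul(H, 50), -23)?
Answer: 7527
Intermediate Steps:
Add(Mul(H, 50), -23) = Add(Mul(151, 50), -23) = Add(7550, -23) = 7527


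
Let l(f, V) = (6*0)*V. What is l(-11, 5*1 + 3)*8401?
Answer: 0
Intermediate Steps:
l(f, V) = 0 (l(f, V) = 0*V = 0)
l(-11, 5*1 + 3)*8401 = 0*8401 = 0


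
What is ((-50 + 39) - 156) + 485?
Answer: 318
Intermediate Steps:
((-50 + 39) - 156) + 485 = (-11 - 156) + 485 = -167 + 485 = 318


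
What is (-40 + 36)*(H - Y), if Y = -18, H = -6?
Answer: -48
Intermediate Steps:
(-40 + 36)*(H - Y) = (-40 + 36)*(-6 - 1*(-18)) = -4*(-6 + 18) = -4*12 = -48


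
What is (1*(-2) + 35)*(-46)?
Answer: -1518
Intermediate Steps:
(1*(-2) + 35)*(-46) = (-2 + 35)*(-46) = 33*(-46) = -1518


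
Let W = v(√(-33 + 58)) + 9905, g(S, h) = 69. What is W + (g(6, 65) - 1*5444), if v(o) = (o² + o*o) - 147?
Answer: 4433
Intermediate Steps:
v(o) = -147 + 2*o² (v(o) = (o² + o²) - 147 = 2*o² - 147 = -147 + 2*o²)
W = 9808 (W = (-147 + 2*(√(-33 + 58))²) + 9905 = (-147 + 2*(√25)²) + 9905 = (-147 + 2*5²) + 9905 = (-147 + 2*25) + 9905 = (-147 + 50) + 9905 = -97 + 9905 = 9808)
W + (g(6, 65) - 1*5444) = 9808 + (69 - 1*5444) = 9808 + (69 - 5444) = 9808 - 5375 = 4433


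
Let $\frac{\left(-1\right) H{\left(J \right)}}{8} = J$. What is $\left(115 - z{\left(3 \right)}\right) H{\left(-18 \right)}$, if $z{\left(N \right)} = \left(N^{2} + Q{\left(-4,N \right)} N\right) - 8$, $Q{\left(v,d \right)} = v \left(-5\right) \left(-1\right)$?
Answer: $25056$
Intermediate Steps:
$H{\left(J \right)} = - 8 J$
$Q{\left(v,d \right)} = 5 v$ ($Q{\left(v,d \right)} = - 5 v \left(-1\right) = 5 v$)
$z{\left(N \right)} = -8 + N^{2} - 20 N$ ($z{\left(N \right)} = \left(N^{2} + 5 \left(-4\right) N\right) - 8 = \left(N^{2} - 20 N\right) - 8 = -8 + N^{2} - 20 N$)
$\left(115 - z{\left(3 \right)}\right) H{\left(-18 \right)} = \left(115 - \left(-8 + 3^{2} - 60\right)\right) \left(\left(-8\right) \left(-18\right)\right) = \left(115 - \left(-8 + 9 - 60\right)\right) 144 = \left(115 - -59\right) 144 = \left(115 + 59\right) 144 = 174 \cdot 144 = 25056$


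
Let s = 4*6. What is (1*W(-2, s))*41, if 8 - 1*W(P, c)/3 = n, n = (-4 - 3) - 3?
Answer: 2214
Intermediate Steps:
n = -10 (n = -7 - 3 = -10)
s = 24
W(P, c) = 54 (W(P, c) = 24 - 3*(-10) = 24 + 30 = 54)
(1*W(-2, s))*41 = (1*54)*41 = 54*41 = 2214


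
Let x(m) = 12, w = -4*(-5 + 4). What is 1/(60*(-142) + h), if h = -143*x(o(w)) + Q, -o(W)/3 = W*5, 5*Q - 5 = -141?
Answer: -5/51316 ≈ -9.7435e-5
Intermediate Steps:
w = 4 (w = -4*(-1) = 4)
Q = -136/5 (Q = 1 + (⅕)*(-141) = 1 - 141/5 = -136/5 ≈ -27.200)
o(W) = -15*W (o(W) = -3*W*5 = -15*W)
h = -8716/5 (h = -143*12 - 136/5 = -1716 - 136/5 = -8716/5 ≈ -1743.2)
1/(60*(-142) + h) = 1/(60*(-142) - 8716/5) = 1/(-8520 - 8716/5) = 1/(-51316/5) = -5/51316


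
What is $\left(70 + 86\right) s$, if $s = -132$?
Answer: $-20592$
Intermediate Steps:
$\left(70 + 86\right) s = \left(70 + 86\right) \left(-132\right) = 156 \left(-132\right) = -20592$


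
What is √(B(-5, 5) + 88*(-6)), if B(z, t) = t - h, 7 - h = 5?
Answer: 5*I*√21 ≈ 22.913*I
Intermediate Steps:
h = 2 (h = 7 - 1*5 = 7 - 5 = 2)
B(z, t) = -2 + t (B(z, t) = t - 1*2 = t - 2 = -2 + t)
√(B(-5, 5) + 88*(-6)) = √((-2 + 5) + 88*(-6)) = √(3 - 528) = √(-525) = 5*I*√21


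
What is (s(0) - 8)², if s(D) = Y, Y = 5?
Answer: 9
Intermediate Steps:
s(D) = 5
(s(0) - 8)² = (5 - 8)² = (-3)² = 9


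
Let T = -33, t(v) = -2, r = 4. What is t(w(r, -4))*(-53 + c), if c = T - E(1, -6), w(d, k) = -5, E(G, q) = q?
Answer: 160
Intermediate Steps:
c = -27 (c = -33 - 1*(-6) = -33 + 6 = -27)
t(w(r, -4))*(-53 + c) = -2*(-53 - 27) = -2*(-80) = 160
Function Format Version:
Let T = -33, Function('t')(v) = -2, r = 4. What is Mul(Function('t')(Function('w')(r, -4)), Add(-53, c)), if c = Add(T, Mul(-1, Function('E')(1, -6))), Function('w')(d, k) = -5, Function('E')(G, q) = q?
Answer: 160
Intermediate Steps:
c = -27 (c = Add(-33, Mul(-1, -6)) = Add(-33, 6) = -27)
Mul(Function('t')(Function('w')(r, -4)), Add(-53, c)) = Mul(-2, Add(-53, -27)) = Mul(-2, -80) = 160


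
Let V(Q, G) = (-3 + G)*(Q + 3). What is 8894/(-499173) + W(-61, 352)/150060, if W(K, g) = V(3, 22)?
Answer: -212954653/12484316730 ≈ -0.017058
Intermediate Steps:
V(Q, G) = (-3 + G)*(3 + Q)
W(K, g) = 114 (W(K, g) = -9 - 3*3 + 3*22 + 22*3 = -9 - 9 + 66 + 66 = 114)
8894/(-499173) + W(-61, 352)/150060 = 8894/(-499173) + 114/150060 = 8894*(-1/499173) + 114*(1/150060) = -8894/499173 + 19/25010 = -212954653/12484316730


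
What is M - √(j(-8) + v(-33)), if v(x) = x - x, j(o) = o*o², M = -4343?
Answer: -4343 - 16*I*√2 ≈ -4343.0 - 22.627*I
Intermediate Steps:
j(o) = o³
v(x) = 0
M - √(j(-8) + v(-33)) = -4343 - √((-8)³ + 0) = -4343 - √(-512 + 0) = -4343 - √(-512) = -4343 - 16*I*√2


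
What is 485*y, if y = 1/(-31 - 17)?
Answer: -485/48 ≈ -10.104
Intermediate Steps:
y = -1/48 (y = 1/(-48) = -1/48 ≈ -0.020833)
485*y = 485*(-1/48) = -485/48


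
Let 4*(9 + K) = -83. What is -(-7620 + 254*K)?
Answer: 30353/2 ≈ 15177.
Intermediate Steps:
K = -119/4 (K = -9 + (¼)*(-83) = -9 - 83/4 = -119/4 ≈ -29.750)
-(-7620 + 254*K) = -254/(1/(-119/4 - 30)) = -254/(1/(-239/4)) = -254/(-4/239) = -254*(-239/4) = 30353/2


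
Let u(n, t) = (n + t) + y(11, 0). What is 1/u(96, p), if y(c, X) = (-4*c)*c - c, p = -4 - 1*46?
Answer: -1/449 ≈ -0.0022272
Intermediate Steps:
p = -50 (p = -4 - 46 = -50)
y(c, X) = -c - 4*c**2 (y(c, X) = -4*c**2 - c = -c - 4*c**2)
u(n, t) = -495 + n + t (u(n, t) = (n + t) - 1*11*(1 + 4*11) = (n + t) - 1*11*(1 + 44) = (n + t) - 1*11*45 = (n + t) - 495 = -495 + n + t)
1/u(96, p) = 1/(-495 + 96 - 50) = 1/(-449) = -1/449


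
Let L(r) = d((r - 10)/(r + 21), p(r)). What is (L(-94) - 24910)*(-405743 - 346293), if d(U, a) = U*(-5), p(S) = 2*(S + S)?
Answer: 1367915882200/73 ≈ 1.8739e+10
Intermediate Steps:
p(S) = 4*S (p(S) = 2*(2*S) = 4*S)
d(U, a) = -5*U
L(r) = -5*(-10 + r)/(21 + r) (L(r) = -5*(r - 10)/(r + 21) = -5*(-10 + r)/(21 + r))
(L(-94) - 24910)*(-405743 - 346293) = (5*(10 - 1*(-94))/(21 - 94) - 24910)*(-405743 - 346293) = (5*(10 + 94)/(-73) - 24910)*(-752036) = (5*(-1/73)*104 - 24910)*(-752036) = (-520/73 - 24910)*(-752036) = -1818950/73*(-752036) = 1367915882200/73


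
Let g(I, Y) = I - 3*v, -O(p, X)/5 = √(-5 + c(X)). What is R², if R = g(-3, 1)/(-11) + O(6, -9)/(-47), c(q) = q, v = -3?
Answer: 37174/267289 - 60*I*√14/517 ≈ 0.13908 - 0.43424*I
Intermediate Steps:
O(p, X) = -5*√(-5 + X)
g(I, Y) = 9 + I (g(I, Y) = I - 3*(-3) = I + 9 = 9 + I)
R = -6/11 + 5*I*√14/47 (R = (9 - 3)/(-11) - 5*√(-5 - 9)/(-47) = 6*(-1/11) - 5*I*√14*(-1/47) = -6/11 - 5*I*√14*(-1/47) = -6/11 + 5*I*√14/47 ≈ -0.54545 + 0.39805*I)
R² = (-6/11 + 5*I*√14/47)²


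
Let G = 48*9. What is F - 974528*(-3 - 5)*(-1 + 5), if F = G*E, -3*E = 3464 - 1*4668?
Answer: 31358272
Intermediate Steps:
E = 1204/3 (E = -(3464 - 1*4668)/3 = -(3464 - 4668)/3 = -1/3*(-1204) = 1204/3 ≈ 401.33)
G = 432
F = 173376 (F = 432*(1204/3) = 173376)
F - 974528*(-3 - 5)*(-1 + 5) = 173376 - 974528*(-3 - 5)*(-1 + 5) = 173376 - 974528*(-8*4) = 173376 - 974528*(-32) = 173376 - 243632*(-128) = 173376 + 31184896 = 31358272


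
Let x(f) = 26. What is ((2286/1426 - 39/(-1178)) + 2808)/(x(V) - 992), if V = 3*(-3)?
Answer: -25374761/8724268 ≈ -2.9085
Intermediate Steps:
V = -9
((2286/1426 - 39/(-1178)) + 2808)/(x(V) - 992) = ((2286/1426 - 39/(-1178)) + 2808)/(26 - 992) = ((2286*(1/1426) - 39*(-1/1178)) + 2808)/(-966) = ((1143/713 + 39/1178) + 2808)*(-1/966) = (44331/27094 + 2808)*(-1/966) = (76124283/27094)*(-1/966) = -25374761/8724268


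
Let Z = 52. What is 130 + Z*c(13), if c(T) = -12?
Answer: -494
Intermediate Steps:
130 + Z*c(13) = 130 + 52*(-12) = 130 - 624 = -494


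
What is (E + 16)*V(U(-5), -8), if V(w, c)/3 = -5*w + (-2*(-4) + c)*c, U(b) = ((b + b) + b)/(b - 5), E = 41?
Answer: -2565/2 ≈ -1282.5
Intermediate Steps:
U(b) = 3*b/(-5 + b) (U(b) = (2*b + b)/(-5 + b) = (3*b)/(-5 + b) = 3*b/(-5 + b))
V(w, c) = -15*w + 3*c*(8 + c) (V(w, c) = 3*(-5*w + (-2*(-4) + c)*c) = 3*(-5*w + (8 + c)*c) = 3*(-5*w + c*(8 + c)) = -15*w + 3*c*(8 + c))
(E + 16)*V(U(-5), -8) = (41 + 16)*(-45*(-5)/(-5 - 5) + 3*(-8)² + 24*(-8)) = 57*(-45*(-5)/(-10) + 3*64 - 192) = 57*(-45*(-5)*(-1)/10 + 192 - 192) = 57*(-15*3/2 + 192 - 192) = 57*(-45/2 + 192 - 192) = 57*(-45/2) = -2565/2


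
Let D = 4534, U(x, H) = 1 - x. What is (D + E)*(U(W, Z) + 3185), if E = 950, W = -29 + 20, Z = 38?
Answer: 17521380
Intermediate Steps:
W = -9
(D + E)*(U(W, Z) + 3185) = (4534 + 950)*((1 - 1*(-9)) + 3185) = 5484*((1 + 9) + 3185) = 5484*(10 + 3185) = 5484*3195 = 17521380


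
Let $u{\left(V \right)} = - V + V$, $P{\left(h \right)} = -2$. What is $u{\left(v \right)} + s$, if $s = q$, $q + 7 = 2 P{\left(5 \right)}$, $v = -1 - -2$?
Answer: $-11$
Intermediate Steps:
$v = 1$ ($v = -1 + 2 = 1$)
$q = -11$ ($q = -7 + 2 \left(-2\right) = -7 - 4 = -11$)
$s = -11$
$u{\left(V \right)} = 0$
$u{\left(v \right)} + s = 0 - 11 = -11$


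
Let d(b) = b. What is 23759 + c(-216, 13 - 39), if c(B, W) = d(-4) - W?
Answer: 23781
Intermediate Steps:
c(B, W) = -4 - W
23759 + c(-216, 13 - 39) = 23759 + (-4 - (13 - 39)) = 23759 + (-4 - 1*(-26)) = 23759 + (-4 + 26) = 23759 + 22 = 23781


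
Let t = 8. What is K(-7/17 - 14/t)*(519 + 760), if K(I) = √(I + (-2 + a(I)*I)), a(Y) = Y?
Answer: 1279*√2365/68 ≈ 914.70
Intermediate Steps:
K(I) = √(-2 + I + I²) (K(I) = √(I + (-2 + I*I)) = √(I + (-2 + I²)) = √(-2 + I + I²))
K(-7/17 - 14/t)*(519 + 760) = √(-2 + (-7/17 - 14/8) + (-7/17 - 14/8)²)*(519 + 760) = √(-2 + (-7*1/17 - 14*⅛) + (-7*1/17 - 14*⅛)²)*1279 = √(-2 + (-7/17 - 7/4) + (-7/17 - 7/4)²)*1279 = √(-2 - 147/68 + (-147/68)²)*1279 = √(-2 - 147/68 + 21609/4624)*1279 = √(2365/4624)*1279 = (√2365/68)*1279 = 1279*√2365/68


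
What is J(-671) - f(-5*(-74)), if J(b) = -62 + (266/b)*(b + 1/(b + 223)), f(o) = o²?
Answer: -2935136493/21472 ≈ -1.3670e+5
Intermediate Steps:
J(b) = -62 + 266*(b + 1/(223 + b))/b (J(b) = -62 + (266/b)*(b + 1/(223 + b)) = -62 + 266*(b + 1/(223 + b))/b)
J(-671) - f(-5*(-74)) = 2*(133 + 102*(-671)² + 22746*(-671))/(-671*(223 - 671)) - (-5*(-74))² = 2*(-1/671)*(133 + 102*450241 - 15262566)/(-448) - 1*370² = 2*(-1/671)*(-1/448)*(133 + 45924582 - 15262566) - 1*136900 = 2*(-1/671)*(-1/448)*30662149 - 136900 = 4380307/21472 - 136900 = -2935136493/21472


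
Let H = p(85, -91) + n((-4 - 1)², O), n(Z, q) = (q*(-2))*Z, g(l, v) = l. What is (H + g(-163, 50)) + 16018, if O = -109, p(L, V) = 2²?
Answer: 21309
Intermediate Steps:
p(L, V) = 4
n(Z, q) = -2*Z*q (n(Z, q) = (-2*q)*Z = -2*Z*q)
H = 5454 (H = 4 - 2*(-4 - 1)²*(-109) = 4 - 2*(-5)²*(-109) = 4 - 2*25*(-109) = 4 + 5450 = 5454)
(H + g(-163, 50)) + 16018 = (5454 - 163) + 16018 = 5291 + 16018 = 21309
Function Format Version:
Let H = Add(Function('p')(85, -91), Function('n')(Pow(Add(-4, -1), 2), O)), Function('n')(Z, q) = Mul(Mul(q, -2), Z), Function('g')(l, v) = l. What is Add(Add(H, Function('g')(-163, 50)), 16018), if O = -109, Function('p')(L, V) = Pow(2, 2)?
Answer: 21309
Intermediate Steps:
Function('p')(L, V) = 4
Function('n')(Z, q) = Mul(-2, Z, q) (Function('n')(Z, q) = Mul(Mul(-2, q), Z) = Mul(-2, Z, q))
H = 5454 (H = Add(4, Mul(-2, Pow(Add(-4, -1), 2), -109)) = Add(4, Mul(-2, Pow(-5, 2), -109)) = Add(4, Mul(-2, 25, -109)) = Add(4, 5450) = 5454)
Add(Add(H, Function('g')(-163, 50)), 16018) = Add(Add(5454, -163), 16018) = Add(5291, 16018) = 21309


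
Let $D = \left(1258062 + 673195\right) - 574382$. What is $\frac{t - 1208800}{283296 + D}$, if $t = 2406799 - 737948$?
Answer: $\frac{460051}{1640171} \approx 0.28049$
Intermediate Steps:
$D = 1356875$ ($D = 1931257 - 574382 = 1356875$)
$t = 1668851$
$\frac{t - 1208800}{283296 + D} = \frac{1668851 - 1208800}{283296 + 1356875} = \frac{460051}{1640171}$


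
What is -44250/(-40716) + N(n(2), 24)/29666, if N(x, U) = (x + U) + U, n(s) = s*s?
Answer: 8428447/7742826 ≈ 1.0885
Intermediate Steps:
n(s) = s**2
N(x, U) = x + 2*U (N(x, U) = (U + x) + U = x + 2*U)
-44250/(-40716) + N(n(2), 24)/29666 = -44250/(-40716) + (2**2 + 2*24)/29666 = -44250*(-1/40716) + (4 + 48)*(1/29666) = 7375/6786 + 52*(1/29666) = 7375/6786 + 2/1141 = 8428447/7742826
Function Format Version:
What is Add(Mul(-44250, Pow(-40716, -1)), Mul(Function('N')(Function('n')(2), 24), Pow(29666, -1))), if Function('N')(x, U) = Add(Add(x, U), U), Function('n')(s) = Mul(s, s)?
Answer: Rational(8428447, 7742826) ≈ 1.0885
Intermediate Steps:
Function('n')(s) = Pow(s, 2)
Function('N')(x, U) = Add(x, Mul(2, U)) (Function('N')(x, U) = Add(Add(U, x), U) = Add(x, Mul(2, U)))
Add(Mul(-44250, Pow(-40716, -1)), Mul(Function('N')(Function('n')(2), 24), Pow(29666, -1))) = Add(Mul(-44250, Pow(-40716, -1)), Mul(Add(Pow(2, 2), Mul(2, 24)), Pow(29666, -1))) = Add(Mul(-44250, Rational(-1, 40716)), Mul(Add(4, 48), Rational(1, 29666))) = Add(Rational(7375, 6786), Mul(52, Rational(1, 29666))) = Add(Rational(7375, 6786), Rational(2, 1141)) = Rational(8428447, 7742826)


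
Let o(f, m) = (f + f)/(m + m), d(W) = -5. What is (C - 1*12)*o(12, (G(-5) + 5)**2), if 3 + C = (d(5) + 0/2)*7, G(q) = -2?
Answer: -200/3 ≈ -66.667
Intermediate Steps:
o(f, m) = f/m (o(f, m) = (2*f)/((2*m)) = (2*f)*(1/(2*m)) = f/m)
C = -38 (C = -3 + (-5 + 0/2)*7 = -3 + (-5 + 0*(1/2))*7 = -3 + (-5 + 0)*7 = -3 - 5*7 = -3 - 35 = -38)
(C - 1*12)*o(12, (G(-5) + 5)**2) = (-38 - 1*12)*(12/((-2 + 5)**2)) = (-38 - 12)*(12/(3**2)) = -600/9 = -50*4/3 = -200/3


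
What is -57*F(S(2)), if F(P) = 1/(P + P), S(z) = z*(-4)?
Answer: 57/16 ≈ 3.5625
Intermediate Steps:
S(z) = -4*z
F(P) = 1/(2*P)
-57*F(S(2)) = -57/(2*((-4*2))) = -57/(2*(-8)) = -57*(-1)/(2*8) = -57*(-1/16) = 57/16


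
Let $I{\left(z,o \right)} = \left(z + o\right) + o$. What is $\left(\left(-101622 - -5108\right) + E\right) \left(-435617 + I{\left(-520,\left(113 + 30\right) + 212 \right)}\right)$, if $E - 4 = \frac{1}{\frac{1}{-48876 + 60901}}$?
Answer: $36787050095$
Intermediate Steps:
$E = 12029$ ($E = 4 + \frac{1}{\frac{1}{-48876 + 60901}} = 4 + \frac{1}{\frac{1}{12025}} = 4 + 12025 = 12029$)
$I{\left(z,o \right)} = z + 2 o$ ($I{\left(z,o \right)} = \left(o + z\right) + o = z + 2 o$)
$\left(\left(-101622 - -5108\right) + E\right) \left(-435617 + I{\left(-520,\left(113 + 30\right) + 212 \right)}\right) = \left(\left(-101622 - -5108\right) + 12029\right) \left(-435617 - \left(520 - 2 \left(\left(113 + 30\right) + 212\right)\right)\right) = \left(\left(-101622 + 5108\right) + 12029\right) \left(-435617 - \left(520 - 2 \left(143 + 212\right)\right)\right) = \left(-96514 + 12029\right) \left(-435617 + \left(-520 + 2 \cdot 355\right)\right) = - 84485 \left(-435617 + \left(-520 + 710\right)\right) = - 84485 \left(-435617 + 190\right) = \left(-84485\right) \left(-435427\right) = 36787050095$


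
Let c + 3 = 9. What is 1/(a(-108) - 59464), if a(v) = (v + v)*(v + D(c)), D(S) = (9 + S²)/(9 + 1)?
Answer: -1/37108 ≈ -2.6948e-5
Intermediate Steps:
c = 6 (c = -3 + 9 = 6)
D(S) = 9/10 + S²/10 (D(S) = (9 + S²)/10 = (9 + S²)*(⅒) = 9/10 + S²/10)
a(v) = 2*v*(9/2 + v) (a(v) = (v + v)*(v + (9/10 + (⅒)*6²)) = (2*v)*(v + (9/10 + (⅒)*36)) = (2*v)*(v + (9/10 + 18/5)) = (2*v)*(v + 9/2) = (2*v)*(9/2 + v) = 2*v*(9/2 + v))
1/(a(-108) - 59464) = 1/(-108*(9 + 2*(-108)) - 59464) = 1/(-108*(9 - 216) - 59464) = 1/(-108*(-207) - 59464) = 1/(22356 - 59464) = 1/(-37108) = -1/37108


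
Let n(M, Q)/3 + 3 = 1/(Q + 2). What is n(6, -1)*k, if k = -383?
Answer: 2298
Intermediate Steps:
n(M, Q) = -9 + 3/(2 + Q) (n(M, Q) = -9 + 3/(Q + 2) = -9 + 3/(2 + Q))
n(6, -1)*k = (3*(-5 - 3*(-1))/(2 - 1))*(-383) = (3*(-5 + 3)/1)*(-383) = (3*1*(-2))*(-383) = -6*(-383) = 2298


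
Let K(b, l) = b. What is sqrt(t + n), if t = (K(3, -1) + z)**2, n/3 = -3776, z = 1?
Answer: 4*I*sqrt(707) ≈ 106.36*I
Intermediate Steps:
n = -11328 (n = 3*(-3776) = -11328)
t = 16 (t = (3 + 1)**2 = 4**2 = 16)
sqrt(t + n) = sqrt(16 - 11328) = sqrt(-11312) = 4*I*sqrt(707)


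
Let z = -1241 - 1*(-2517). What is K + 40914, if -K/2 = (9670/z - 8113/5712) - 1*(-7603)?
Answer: 3344344657/130152 ≈ 25696.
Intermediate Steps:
z = 1276 (z = -1241 + 2517 = 1276)
K = -1980694271/130152 (K = -2*((9670/1276 - 8113/5712) - 1*(-7603)) = -2*((9670*(1/1276) - 8113*1/5712) + 7603) = -2*((4835/638 - 1159/816) + 7603) = -2*(1602959/260304 + 7603) = -2*1980694271/260304 = -1980694271/130152 ≈ -15218.)
K + 40914 = -1980694271/130152 + 40914 = 3344344657/130152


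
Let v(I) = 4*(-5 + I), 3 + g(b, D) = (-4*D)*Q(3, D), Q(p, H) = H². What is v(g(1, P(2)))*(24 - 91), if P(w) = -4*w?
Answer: -546720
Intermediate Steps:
g(b, D) = -3 - 4*D³ (g(b, D) = -3 + (-4*D)*D² = -3 - 4*D³)
v(I) = -20 + 4*I
v(g(1, P(2)))*(24 - 91) = (-20 + 4*(-3 - 4*(-4*2)³))*(24 - 91) = (-20 + 4*(-3 - 4*(-8)³))*(-67) = (-20 + 4*(-3 - 4*(-512)))*(-67) = (-20 + 4*(-3 + 2048))*(-67) = (-20 + 4*2045)*(-67) = (-20 + 8180)*(-67) = 8160*(-67) = -546720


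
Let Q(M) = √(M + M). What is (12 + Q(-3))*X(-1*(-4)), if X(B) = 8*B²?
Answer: 1536 + 128*I*√6 ≈ 1536.0 + 313.53*I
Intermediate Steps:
Q(M) = √2*√M (Q(M) = √(2*M) = √2*√M)
(12 + Q(-3))*X(-1*(-4)) = (12 + √2*√(-3))*(8*(-1*(-4))²) = (12 + √2*(I*√3))*(8*4²) = (12 + I*√6)*(8*16) = (12 + I*√6)*128 = 1536 + 128*I*√6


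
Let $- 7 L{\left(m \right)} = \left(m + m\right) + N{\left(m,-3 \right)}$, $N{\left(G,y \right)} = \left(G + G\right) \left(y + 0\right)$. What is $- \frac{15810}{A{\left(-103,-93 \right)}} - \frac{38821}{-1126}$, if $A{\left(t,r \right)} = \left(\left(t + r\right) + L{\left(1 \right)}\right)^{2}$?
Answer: $\frac{5981520847}{175601952} \approx 34.063$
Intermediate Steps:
$N{\left(G,y \right)} = 2 G y$
$L{\left(m \right)} = \frac{4 m}{7}$ ($L{\left(m \right)} = - \frac{\left(m + m\right) + 2 m \left(-3\right)}{7} = - \frac{2 m - 6 m}{7} = - \frac{\left(-4\right) m}{7} = \frac{4 m}{7}$)
$A{\left(t,r \right)} = \left(\frac{4}{7} + r + t\right)^{2}$ ($A{\left(t,r \right)} = \left(\left(t + r\right) + \frac{4}{7} \cdot 1\right)^{2} = \left(\left(r + t\right) + \frac{4}{7}\right)^{2} = \left(\frac{4}{7} + r + t\right)^{2}$)
$- \frac{15810}{A{\left(-103,-93 \right)}} - \frac{38821}{-1126} = - \frac{15810}{\frac{1}{49} \left(4 + 7 \left(-93\right) + 7 \left(-103\right)\right)^{2}} - \frac{38821}{-1126} = - \frac{15810}{\frac{1}{49} \left(4 - 651 - 721\right)^{2}} - - \frac{38821}{1126} = - \frac{15810}{\frac{1}{49} \left(-1368\right)^{2}} + \frac{38821}{1126} = - \frac{15810}{\frac{1}{49} \cdot 1871424} + \frac{38821}{1126} = - \frac{15810}{\frac{1871424}{49}} + \frac{38821}{1126} = \left(-15810\right) \frac{49}{1871424} + \frac{38821}{1126} = - \frac{129115}{311904} + \frac{38821}{1126} = \frac{5981520847}{175601952}$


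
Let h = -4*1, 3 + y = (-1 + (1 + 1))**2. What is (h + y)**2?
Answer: 36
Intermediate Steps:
y = -2 (y = -3 + (-1 + (1 + 1))**2 = -3 + (-1 + 2)**2 = -3 + 1**2 = -3 + 1 = -2)
h = -4
(h + y)**2 = (-4 - 2)**2 = (-6)**2 = 36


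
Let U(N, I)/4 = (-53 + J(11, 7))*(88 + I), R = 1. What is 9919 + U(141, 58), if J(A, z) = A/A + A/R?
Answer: -14025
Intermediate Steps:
J(A, z) = 1 + A (J(A, z) = A/A + A/1 = 1 + A*1 = 1 + A)
U(N, I) = -14432 - 164*I (U(N, I) = 4*((-53 + (1 + 11))*(88 + I)) = 4*((-53 + 12)*(88 + I)) = 4*(-41*(88 + I)) = 4*(-3608 - 41*I) = -14432 - 164*I)
9919 + U(141, 58) = 9919 + (-14432 - 164*58) = 9919 + (-14432 - 9512) = 9919 - 23944 = -14025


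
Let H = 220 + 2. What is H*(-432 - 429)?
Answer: -191142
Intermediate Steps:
H = 222
H*(-432 - 429) = 222*(-432 - 429) = 222*(-861) = -191142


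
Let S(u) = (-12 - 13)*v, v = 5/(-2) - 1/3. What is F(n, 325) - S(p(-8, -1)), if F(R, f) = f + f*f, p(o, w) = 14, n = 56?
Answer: 635275/6 ≈ 1.0588e+5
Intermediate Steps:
v = -17/6 (v = 5*(-½) - 1*⅓ = -5/2 - ⅓ = -17/6 ≈ -2.8333)
F(R, f) = f + f²
S(u) = 425/6 (S(u) = (-12 - 13)*(-17/6) = -25*(-17/6) = 425/6)
F(n, 325) - S(p(-8, -1)) = 325*(1 + 325) - 1*425/6 = 325*326 - 425/6 = 105950 - 425/6 = 635275/6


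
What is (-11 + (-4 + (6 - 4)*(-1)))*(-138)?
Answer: 2346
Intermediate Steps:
(-11 + (-4 + (6 - 4)*(-1)))*(-138) = (-11 + (-4 + 2*(-1)))*(-138) = (-11 + (-4 - 2))*(-138) = (-11 - 6)*(-138) = -17*(-138) = 2346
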